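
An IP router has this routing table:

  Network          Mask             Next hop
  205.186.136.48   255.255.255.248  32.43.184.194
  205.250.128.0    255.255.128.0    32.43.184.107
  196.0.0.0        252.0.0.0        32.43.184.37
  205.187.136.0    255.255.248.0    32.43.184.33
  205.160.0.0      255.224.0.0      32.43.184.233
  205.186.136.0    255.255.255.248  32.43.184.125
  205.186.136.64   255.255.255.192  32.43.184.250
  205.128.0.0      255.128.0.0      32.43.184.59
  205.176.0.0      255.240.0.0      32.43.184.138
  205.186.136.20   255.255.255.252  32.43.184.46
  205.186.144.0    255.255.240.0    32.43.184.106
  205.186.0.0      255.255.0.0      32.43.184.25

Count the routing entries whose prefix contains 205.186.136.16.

Prefixes containing 205.186.136.16:
  205.128.0.0/9 (205.128.0.0 - 205.255.255.255)
  205.160.0.0/11 (205.160.0.0 - 205.191.255.255)
  205.176.0.0/12 (205.176.0.0 - 205.191.255.255)
  205.186.0.0/16 (205.186.0.0 - 205.186.255.255)
Total matching entries: 4.

4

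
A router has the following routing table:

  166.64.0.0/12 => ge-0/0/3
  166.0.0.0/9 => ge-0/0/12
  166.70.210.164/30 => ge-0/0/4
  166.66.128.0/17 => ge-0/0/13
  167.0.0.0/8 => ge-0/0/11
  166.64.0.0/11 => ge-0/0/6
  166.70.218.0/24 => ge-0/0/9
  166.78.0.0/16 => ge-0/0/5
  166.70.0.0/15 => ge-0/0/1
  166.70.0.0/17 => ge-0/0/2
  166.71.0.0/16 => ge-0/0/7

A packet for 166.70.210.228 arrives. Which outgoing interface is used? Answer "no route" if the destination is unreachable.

Routes whose prefix contains 166.70.210.228:
  166.0.0.0/9 (166.0.0.0 - 166.127.255.255) -> ge-0/0/12
  166.64.0.0/11 (166.64.0.0 - 166.95.255.255) -> ge-0/0/6
  166.64.0.0/12 (166.64.0.0 - 166.79.255.255) -> ge-0/0/3
  166.70.0.0/15 (166.70.0.0 - 166.71.255.255) -> ge-0/0/1
More-specific entries that do NOT match:
  166.70.210.164/30 (166.70.210.164 - 166.70.210.167) does not contain 166.70.210.228
  166.70.218.0/24 (166.70.218.0 - 166.70.218.255) does not contain 166.70.210.228
  166.66.128.0/17 (166.66.128.0 - 166.66.255.255) does not contain 166.70.210.228
  166.70.0.0/17 (166.70.0.0 - 166.70.127.255) does not contain 166.70.210.228
  166.78.0.0/16 (166.78.0.0 - 166.78.255.255) does not contain 166.70.210.228
  166.71.0.0/16 (166.71.0.0 - 166.71.255.255) does not contain 166.70.210.228
Longest matching prefix is /15 -> interface ge-0/0/1.

ge-0/0/1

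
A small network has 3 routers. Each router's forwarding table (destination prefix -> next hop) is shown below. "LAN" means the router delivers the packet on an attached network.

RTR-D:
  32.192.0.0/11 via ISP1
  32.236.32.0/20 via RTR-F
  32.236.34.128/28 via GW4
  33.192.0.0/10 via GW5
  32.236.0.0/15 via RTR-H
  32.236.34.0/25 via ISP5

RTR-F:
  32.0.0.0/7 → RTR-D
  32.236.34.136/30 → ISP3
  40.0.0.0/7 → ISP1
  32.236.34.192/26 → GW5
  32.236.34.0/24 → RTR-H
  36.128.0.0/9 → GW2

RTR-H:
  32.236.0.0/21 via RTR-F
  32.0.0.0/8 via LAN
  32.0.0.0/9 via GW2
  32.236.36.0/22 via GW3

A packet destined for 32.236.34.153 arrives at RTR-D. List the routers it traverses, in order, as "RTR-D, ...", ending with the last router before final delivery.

RTR-D, RTR-F, RTR-H

At RTR-D: longest match for 32.236.34.153 is 32.236.32.0/20 -> RTR-F
At RTR-F: longest match for 32.236.34.153 is 32.236.34.0/24 -> RTR-H
At RTR-H: longest match for 32.236.34.153 is 32.0.0.0/8 -> LAN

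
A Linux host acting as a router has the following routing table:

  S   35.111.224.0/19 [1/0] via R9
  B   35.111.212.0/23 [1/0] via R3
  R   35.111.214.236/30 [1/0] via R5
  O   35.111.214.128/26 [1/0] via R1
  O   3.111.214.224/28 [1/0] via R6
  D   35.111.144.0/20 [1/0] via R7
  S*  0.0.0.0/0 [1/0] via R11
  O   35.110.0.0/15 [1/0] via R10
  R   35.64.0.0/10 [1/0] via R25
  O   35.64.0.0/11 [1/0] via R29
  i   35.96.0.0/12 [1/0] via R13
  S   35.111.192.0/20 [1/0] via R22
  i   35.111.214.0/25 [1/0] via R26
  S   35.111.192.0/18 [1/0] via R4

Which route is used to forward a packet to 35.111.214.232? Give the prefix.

Entries matching 35.111.214.232:
  0.0.0.0/0 (default, matches everything)
  35.64.0.0/10 (35.64.0.0 - 35.127.255.255)
  35.96.0.0/12 (35.96.0.0 - 35.111.255.255)
  35.110.0.0/15 (35.110.0.0 - 35.111.255.255)
  35.111.192.0/18 (35.111.192.0 - 35.111.255.255)
Most specific is 35.111.192.0/18.

35.111.192.0/18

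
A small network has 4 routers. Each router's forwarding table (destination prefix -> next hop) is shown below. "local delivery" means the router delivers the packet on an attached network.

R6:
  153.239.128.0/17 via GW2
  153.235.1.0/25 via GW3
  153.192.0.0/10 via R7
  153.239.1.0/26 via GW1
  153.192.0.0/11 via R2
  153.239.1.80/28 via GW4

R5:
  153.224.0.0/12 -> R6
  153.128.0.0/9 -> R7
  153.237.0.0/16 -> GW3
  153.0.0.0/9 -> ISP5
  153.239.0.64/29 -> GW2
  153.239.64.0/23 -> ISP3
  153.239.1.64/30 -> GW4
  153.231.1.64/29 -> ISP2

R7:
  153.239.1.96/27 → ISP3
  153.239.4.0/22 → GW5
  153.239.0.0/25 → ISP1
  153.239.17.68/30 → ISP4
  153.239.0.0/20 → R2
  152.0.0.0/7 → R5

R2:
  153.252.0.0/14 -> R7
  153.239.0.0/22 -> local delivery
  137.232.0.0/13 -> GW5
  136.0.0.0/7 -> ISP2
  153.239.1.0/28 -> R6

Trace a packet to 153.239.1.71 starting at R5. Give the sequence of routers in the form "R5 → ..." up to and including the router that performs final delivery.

R5 → R6 → R7 → R2

At R5: longest match for 153.239.1.71 is 153.224.0.0/12 -> R6
At R6: longest match for 153.239.1.71 is 153.192.0.0/10 -> R7
At R7: longest match for 153.239.1.71 is 153.239.0.0/20 -> R2
At R2: longest match for 153.239.1.71 is 153.239.0.0/22 -> local delivery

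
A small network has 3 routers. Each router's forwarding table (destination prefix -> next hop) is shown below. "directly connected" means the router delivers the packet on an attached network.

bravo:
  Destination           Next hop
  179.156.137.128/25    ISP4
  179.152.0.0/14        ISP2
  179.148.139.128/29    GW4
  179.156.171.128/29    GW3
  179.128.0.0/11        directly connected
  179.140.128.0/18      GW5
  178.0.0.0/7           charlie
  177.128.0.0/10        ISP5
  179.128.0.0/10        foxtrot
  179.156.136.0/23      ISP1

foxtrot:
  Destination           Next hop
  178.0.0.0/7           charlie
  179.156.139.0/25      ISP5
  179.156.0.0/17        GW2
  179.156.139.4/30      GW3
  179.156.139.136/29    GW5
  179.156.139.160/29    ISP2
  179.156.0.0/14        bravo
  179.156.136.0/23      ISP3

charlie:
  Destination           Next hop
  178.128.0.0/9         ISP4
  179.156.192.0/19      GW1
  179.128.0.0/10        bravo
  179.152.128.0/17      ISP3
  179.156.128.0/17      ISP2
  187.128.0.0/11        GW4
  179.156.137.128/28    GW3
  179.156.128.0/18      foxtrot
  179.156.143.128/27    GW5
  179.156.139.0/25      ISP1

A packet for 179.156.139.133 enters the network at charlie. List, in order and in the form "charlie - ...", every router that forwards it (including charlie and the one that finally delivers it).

At charlie: longest match for 179.156.139.133 is 179.156.128.0/18 -> foxtrot
At foxtrot: longest match for 179.156.139.133 is 179.156.0.0/14 -> bravo
At bravo: longest match for 179.156.139.133 is 179.128.0.0/11 -> directly connected

charlie - foxtrot - bravo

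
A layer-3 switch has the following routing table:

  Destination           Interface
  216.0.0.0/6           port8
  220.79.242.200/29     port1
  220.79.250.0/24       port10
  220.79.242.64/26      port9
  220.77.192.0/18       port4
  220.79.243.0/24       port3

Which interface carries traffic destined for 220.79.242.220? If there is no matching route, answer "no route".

no route

No entry's prefix contains 220.79.242.220; there is no default route.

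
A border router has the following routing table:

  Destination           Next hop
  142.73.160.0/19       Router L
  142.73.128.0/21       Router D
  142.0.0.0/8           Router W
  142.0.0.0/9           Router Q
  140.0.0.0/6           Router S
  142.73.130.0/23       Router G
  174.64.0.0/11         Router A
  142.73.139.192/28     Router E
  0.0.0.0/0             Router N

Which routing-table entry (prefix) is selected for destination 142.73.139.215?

142.0.0.0/9

Entries matching 142.73.139.215:
  0.0.0.0/0 (default, matches everything)
  140.0.0.0/6 (140.0.0.0 - 143.255.255.255)
  142.0.0.0/8 (142.0.0.0 - 142.255.255.255)
  142.0.0.0/9 (142.0.0.0 - 142.127.255.255)
Most specific is 142.0.0.0/9.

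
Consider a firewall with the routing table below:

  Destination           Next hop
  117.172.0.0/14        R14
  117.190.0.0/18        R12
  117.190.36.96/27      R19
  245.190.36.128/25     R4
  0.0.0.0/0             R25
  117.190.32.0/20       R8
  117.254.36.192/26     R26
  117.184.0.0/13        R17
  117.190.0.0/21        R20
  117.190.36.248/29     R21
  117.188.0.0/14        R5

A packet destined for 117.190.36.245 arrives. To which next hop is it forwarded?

Routes whose prefix contains 117.190.36.245:
  0.0.0.0/0 (default, matches everything) -> R25
  117.184.0.0/13 (117.184.0.0 - 117.191.255.255) -> R17
  117.188.0.0/14 (117.188.0.0 - 117.191.255.255) -> R5
  117.190.0.0/18 (117.190.0.0 - 117.190.63.255) -> R12
  117.190.32.0/20 (117.190.32.0 - 117.190.47.255) -> R8
More-specific entries that do NOT match:
  117.190.36.248/29 (117.190.36.248 - 117.190.36.255) does not contain 117.190.36.245
  117.190.36.96/27 (117.190.36.96 - 117.190.36.127) does not contain 117.190.36.245
  117.254.36.192/26 (117.254.36.192 - 117.254.36.255) does not contain 117.190.36.245
  245.190.36.128/25 (245.190.36.128 - 245.190.36.255) does not contain 117.190.36.245
  117.190.0.0/21 (117.190.0.0 - 117.190.7.255) does not contain 117.190.36.245
Longest matching prefix is /20 -> next hop R8.

R8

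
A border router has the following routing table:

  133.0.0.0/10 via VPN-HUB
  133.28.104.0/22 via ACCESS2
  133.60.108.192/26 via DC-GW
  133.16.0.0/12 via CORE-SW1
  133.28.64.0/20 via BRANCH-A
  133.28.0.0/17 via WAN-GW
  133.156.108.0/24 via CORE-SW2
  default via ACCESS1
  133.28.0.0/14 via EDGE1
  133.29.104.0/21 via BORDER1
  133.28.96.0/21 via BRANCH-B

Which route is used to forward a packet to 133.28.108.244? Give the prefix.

133.28.0.0/17

Entries matching 133.28.108.244:
  0.0.0.0/0 (default, matches everything)
  133.0.0.0/10 (133.0.0.0 - 133.63.255.255)
  133.16.0.0/12 (133.16.0.0 - 133.31.255.255)
  133.28.0.0/14 (133.28.0.0 - 133.31.255.255)
  133.28.0.0/17 (133.28.0.0 - 133.28.127.255)
Most specific is 133.28.0.0/17.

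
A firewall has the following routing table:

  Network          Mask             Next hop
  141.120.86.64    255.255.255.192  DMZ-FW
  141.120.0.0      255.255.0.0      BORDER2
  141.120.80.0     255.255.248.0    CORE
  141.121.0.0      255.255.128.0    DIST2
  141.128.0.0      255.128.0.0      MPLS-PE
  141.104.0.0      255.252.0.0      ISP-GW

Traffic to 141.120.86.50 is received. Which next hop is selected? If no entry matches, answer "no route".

CORE

Routes whose prefix contains 141.120.86.50:
  141.120.0.0/16 (141.120.0.0 - 141.120.255.255) -> BORDER2
  141.120.80.0/21 (141.120.80.0 - 141.120.87.255) -> CORE
More-specific entries that do NOT match:
  141.120.86.64/26 (141.120.86.64 - 141.120.86.127) does not contain 141.120.86.50
Longest matching prefix is /21 -> next hop CORE.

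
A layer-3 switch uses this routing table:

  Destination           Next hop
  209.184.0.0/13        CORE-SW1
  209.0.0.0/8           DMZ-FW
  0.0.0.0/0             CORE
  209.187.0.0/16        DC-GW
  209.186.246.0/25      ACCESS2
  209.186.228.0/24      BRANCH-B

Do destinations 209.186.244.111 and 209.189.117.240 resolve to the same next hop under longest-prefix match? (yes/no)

yes

209.186.244.111: longest match 209.184.0.0/13 -> CORE-SW1
209.189.117.240: longest match 209.184.0.0/13 -> CORE-SW1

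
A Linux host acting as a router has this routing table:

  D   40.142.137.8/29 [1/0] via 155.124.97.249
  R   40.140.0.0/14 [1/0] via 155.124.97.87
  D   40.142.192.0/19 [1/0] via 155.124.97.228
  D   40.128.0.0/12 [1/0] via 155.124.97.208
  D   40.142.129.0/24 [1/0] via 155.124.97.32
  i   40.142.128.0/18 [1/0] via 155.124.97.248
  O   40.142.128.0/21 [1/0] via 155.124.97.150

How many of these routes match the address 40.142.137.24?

Prefixes containing 40.142.137.24:
  40.128.0.0/12 (40.128.0.0 - 40.143.255.255)
  40.140.0.0/14 (40.140.0.0 - 40.143.255.255)
  40.142.128.0/18 (40.142.128.0 - 40.142.191.255)
Total matching entries: 3.

3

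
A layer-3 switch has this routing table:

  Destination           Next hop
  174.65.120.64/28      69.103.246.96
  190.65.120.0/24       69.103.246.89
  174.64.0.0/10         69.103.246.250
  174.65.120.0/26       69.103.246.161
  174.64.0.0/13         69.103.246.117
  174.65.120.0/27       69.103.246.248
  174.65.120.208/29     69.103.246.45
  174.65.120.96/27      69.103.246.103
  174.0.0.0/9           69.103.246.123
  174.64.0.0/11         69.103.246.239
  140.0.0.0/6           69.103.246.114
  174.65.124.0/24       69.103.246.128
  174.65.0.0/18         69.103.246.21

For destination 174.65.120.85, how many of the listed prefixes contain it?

Prefixes containing 174.65.120.85:
  174.0.0.0/9 (174.0.0.0 - 174.127.255.255)
  174.64.0.0/10 (174.64.0.0 - 174.127.255.255)
  174.64.0.0/11 (174.64.0.0 - 174.95.255.255)
  174.64.0.0/13 (174.64.0.0 - 174.71.255.255)
Total matching entries: 4.

4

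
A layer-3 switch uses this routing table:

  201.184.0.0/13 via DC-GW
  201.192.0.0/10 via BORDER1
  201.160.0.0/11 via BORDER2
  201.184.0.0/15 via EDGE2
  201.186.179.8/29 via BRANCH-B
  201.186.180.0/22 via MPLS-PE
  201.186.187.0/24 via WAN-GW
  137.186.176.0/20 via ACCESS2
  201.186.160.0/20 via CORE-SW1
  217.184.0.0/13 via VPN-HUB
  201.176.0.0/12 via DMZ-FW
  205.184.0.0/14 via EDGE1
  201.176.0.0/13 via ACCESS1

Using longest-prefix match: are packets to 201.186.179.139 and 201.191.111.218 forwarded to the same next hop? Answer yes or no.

yes

201.186.179.139: longest match 201.184.0.0/13 -> DC-GW
201.191.111.218: longest match 201.184.0.0/13 -> DC-GW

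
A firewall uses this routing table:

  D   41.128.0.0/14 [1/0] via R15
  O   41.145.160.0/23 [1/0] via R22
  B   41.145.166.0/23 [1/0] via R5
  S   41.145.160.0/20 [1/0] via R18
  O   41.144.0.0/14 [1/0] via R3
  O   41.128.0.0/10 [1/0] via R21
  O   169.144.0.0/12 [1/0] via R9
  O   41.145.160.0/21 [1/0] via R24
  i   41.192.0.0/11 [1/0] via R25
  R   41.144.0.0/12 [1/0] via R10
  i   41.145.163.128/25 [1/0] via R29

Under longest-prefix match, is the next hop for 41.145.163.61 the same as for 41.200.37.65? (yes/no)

no

41.145.163.61: longest match 41.145.160.0/21 -> R24
41.200.37.65: longest match 41.192.0.0/11 -> R25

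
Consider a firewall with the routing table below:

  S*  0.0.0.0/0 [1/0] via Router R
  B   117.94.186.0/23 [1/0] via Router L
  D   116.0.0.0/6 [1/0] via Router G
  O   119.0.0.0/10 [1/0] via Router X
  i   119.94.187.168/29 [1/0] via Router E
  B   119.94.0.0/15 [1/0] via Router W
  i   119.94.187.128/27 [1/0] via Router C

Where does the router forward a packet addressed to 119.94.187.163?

Routes whose prefix contains 119.94.187.163:
  0.0.0.0/0 (default, matches everything) -> Router R
  116.0.0.0/6 (116.0.0.0 - 119.255.255.255) -> Router G
  119.94.0.0/15 (119.94.0.0 - 119.95.255.255) -> Router W
More-specific entries that do NOT match:
  119.94.187.168/29 (119.94.187.168 - 119.94.187.175) does not contain 119.94.187.163
  119.94.187.128/27 (119.94.187.128 - 119.94.187.159) does not contain 119.94.187.163
  117.94.186.0/23 (117.94.186.0 - 117.94.187.255) does not contain 119.94.187.163
Longest matching prefix is /15 -> next hop Router W.

Router W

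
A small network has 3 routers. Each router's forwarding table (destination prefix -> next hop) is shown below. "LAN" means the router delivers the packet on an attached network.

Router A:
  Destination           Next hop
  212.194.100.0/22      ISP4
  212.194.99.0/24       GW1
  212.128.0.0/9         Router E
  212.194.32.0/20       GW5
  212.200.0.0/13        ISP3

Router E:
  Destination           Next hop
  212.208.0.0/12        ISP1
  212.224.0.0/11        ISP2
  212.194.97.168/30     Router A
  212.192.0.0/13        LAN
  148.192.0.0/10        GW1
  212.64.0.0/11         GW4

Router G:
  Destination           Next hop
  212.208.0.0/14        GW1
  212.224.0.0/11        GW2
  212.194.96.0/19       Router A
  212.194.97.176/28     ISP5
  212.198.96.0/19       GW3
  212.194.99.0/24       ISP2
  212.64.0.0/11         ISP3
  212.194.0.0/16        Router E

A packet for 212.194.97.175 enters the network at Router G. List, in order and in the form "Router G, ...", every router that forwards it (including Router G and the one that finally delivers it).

Router G, Router A, Router E

At Router G: longest match for 212.194.97.175 is 212.194.96.0/19 -> Router A
At Router A: longest match for 212.194.97.175 is 212.128.0.0/9 -> Router E
At Router E: longest match for 212.194.97.175 is 212.192.0.0/13 -> LAN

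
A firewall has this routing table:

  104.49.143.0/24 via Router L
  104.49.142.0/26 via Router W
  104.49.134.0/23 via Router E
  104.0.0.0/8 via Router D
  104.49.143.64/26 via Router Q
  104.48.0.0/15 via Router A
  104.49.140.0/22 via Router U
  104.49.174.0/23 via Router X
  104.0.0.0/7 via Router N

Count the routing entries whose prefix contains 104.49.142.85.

Prefixes containing 104.49.142.85:
  104.0.0.0/7 (104.0.0.0 - 105.255.255.255)
  104.0.0.0/8 (104.0.0.0 - 104.255.255.255)
  104.48.0.0/15 (104.48.0.0 - 104.49.255.255)
  104.49.140.0/22 (104.49.140.0 - 104.49.143.255)
Total matching entries: 4.

4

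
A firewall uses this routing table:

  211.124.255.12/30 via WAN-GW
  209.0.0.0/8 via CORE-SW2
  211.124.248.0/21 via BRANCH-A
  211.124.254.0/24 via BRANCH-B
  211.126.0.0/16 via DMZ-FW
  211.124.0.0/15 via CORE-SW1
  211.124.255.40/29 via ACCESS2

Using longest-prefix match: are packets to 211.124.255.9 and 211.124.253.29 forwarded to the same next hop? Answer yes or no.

211.124.255.9: longest match 211.124.248.0/21 -> BRANCH-A
211.124.253.29: longest match 211.124.248.0/21 -> BRANCH-A

yes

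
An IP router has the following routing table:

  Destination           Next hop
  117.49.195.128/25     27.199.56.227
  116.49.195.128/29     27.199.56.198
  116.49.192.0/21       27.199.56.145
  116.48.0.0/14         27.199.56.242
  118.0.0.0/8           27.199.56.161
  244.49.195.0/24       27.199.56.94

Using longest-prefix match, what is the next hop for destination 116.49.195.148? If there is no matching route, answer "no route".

27.199.56.145

Routes whose prefix contains 116.49.195.148:
  116.48.0.0/14 (116.48.0.0 - 116.51.255.255) -> 27.199.56.242
  116.49.192.0/21 (116.49.192.0 - 116.49.199.255) -> 27.199.56.145
More-specific entries that do NOT match:
  116.49.195.128/29 (116.49.195.128 - 116.49.195.135) does not contain 116.49.195.148
  117.49.195.128/25 (117.49.195.128 - 117.49.195.255) does not contain 116.49.195.148
  244.49.195.0/24 (244.49.195.0 - 244.49.195.255) does not contain 116.49.195.148
Longest matching prefix is /21 -> next hop 27.199.56.145.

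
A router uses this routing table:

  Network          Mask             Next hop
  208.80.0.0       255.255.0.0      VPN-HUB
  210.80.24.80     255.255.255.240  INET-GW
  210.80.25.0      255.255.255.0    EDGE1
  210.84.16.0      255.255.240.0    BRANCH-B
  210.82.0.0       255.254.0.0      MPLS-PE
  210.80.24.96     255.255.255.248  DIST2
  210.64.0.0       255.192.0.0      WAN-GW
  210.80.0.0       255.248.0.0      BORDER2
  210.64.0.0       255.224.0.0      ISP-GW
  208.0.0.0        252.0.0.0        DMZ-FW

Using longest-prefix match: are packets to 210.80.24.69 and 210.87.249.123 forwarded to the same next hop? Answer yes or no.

yes

210.80.24.69: longest match 210.80.0.0/13 -> BORDER2
210.87.249.123: longest match 210.80.0.0/13 -> BORDER2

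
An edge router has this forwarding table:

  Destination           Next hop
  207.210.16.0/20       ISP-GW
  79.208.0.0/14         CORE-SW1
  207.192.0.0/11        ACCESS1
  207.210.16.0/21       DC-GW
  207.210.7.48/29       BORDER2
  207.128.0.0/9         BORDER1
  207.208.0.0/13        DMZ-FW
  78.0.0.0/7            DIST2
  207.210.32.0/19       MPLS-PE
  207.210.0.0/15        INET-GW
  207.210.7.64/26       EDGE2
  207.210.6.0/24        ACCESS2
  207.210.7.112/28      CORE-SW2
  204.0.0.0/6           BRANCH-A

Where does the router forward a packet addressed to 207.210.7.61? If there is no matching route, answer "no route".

INET-GW

Routes whose prefix contains 207.210.7.61:
  204.0.0.0/6 (204.0.0.0 - 207.255.255.255) -> BRANCH-A
  207.128.0.0/9 (207.128.0.0 - 207.255.255.255) -> BORDER1
  207.192.0.0/11 (207.192.0.0 - 207.223.255.255) -> ACCESS1
  207.208.0.0/13 (207.208.0.0 - 207.215.255.255) -> DMZ-FW
  207.210.0.0/15 (207.210.0.0 - 207.211.255.255) -> INET-GW
More-specific entries that do NOT match:
  207.210.7.48/29 (207.210.7.48 - 207.210.7.55) does not contain 207.210.7.61
  207.210.7.112/28 (207.210.7.112 - 207.210.7.127) does not contain 207.210.7.61
  207.210.7.64/26 (207.210.7.64 - 207.210.7.127) does not contain 207.210.7.61
  207.210.6.0/24 (207.210.6.0 - 207.210.6.255) does not contain 207.210.7.61
  207.210.16.0/21 (207.210.16.0 - 207.210.23.255) does not contain 207.210.7.61
  207.210.16.0/20 (207.210.16.0 - 207.210.31.255) does not contain 207.210.7.61
  207.210.32.0/19 (207.210.32.0 - 207.210.63.255) does not contain 207.210.7.61
Longest matching prefix is /15 -> next hop INET-GW.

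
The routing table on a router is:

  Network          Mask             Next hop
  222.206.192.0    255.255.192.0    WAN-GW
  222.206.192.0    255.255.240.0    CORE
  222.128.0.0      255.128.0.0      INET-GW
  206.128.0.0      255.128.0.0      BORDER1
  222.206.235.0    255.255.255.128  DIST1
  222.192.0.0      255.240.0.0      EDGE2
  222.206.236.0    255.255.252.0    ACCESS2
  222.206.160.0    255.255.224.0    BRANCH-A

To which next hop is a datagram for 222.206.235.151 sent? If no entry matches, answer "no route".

Routes whose prefix contains 222.206.235.151:
  222.128.0.0/9 (222.128.0.0 - 222.255.255.255) -> INET-GW
  222.192.0.0/12 (222.192.0.0 - 222.207.255.255) -> EDGE2
  222.206.192.0/18 (222.206.192.0 - 222.206.255.255) -> WAN-GW
More-specific entries that do NOT match:
  222.206.235.0/25 (222.206.235.0 - 222.206.235.127) does not contain 222.206.235.151
  222.206.236.0/22 (222.206.236.0 - 222.206.239.255) does not contain 222.206.235.151
  222.206.192.0/20 (222.206.192.0 - 222.206.207.255) does not contain 222.206.235.151
  222.206.160.0/19 (222.206.160.0 - 222.206.191.255) does not contain 222.206.235.151
Longest matching prefix is /18 -> next hop WAN-GW.

WAN-GW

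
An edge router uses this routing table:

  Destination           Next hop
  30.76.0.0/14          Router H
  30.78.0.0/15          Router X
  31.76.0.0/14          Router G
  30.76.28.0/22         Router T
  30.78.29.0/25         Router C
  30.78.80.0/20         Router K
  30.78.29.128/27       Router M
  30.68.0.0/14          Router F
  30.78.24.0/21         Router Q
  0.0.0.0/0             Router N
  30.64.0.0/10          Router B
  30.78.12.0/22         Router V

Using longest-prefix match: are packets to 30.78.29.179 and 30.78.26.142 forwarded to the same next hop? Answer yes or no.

30.78.29.179: longest match 30.78.24.0/21 -> Router Q
30.78.26.142: longest match 30.78.24.0/21 -> Router Q

yes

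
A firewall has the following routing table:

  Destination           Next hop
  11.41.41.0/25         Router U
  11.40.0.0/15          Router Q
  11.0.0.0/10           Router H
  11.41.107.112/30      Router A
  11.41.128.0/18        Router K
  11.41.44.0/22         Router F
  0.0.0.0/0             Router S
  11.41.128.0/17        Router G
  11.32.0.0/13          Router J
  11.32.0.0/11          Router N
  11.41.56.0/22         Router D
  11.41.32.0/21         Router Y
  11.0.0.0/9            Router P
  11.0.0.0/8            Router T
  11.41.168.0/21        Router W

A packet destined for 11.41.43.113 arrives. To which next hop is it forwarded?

Router Q

Routes whose prefix contains 11.41.43.113:
  0.0.0.0/0 (default, matches everything) -> Router S
  11.0.0.0/8 (11.0.0.0 - 11.255.255.255) -> Router T
  11.0.0.0/9 (11.0.0.0 - 11.127.255.255) -> Router P
  11.0.0.0/10 (11.0.0.0 - 11.63.255.255) -> Router H
  11.32.0.0/11 (11.32.0.0 - 11.63.255.255) -> Router N
  11.40.0.0/15 (11.40.0.0 - 11.41.255.255) -> Router Q
More-specific entries that do NOT match:
  11.41.107.112/30 (11.41.107.112 - 11.41.107.115) does not contain 11.41.43.113
  11.41.41.0/25 (11.41.41.0 - 11.41.41.127) does not contain 11.41.43.113
  11.41.44.0/22 (11.41.44.0 - 11.41.47.255) does not contain 11.41.43.113
  11.41.56.0/22 (11.41.56.0 - 11.41.59.255) does not contain 11.41.43.113
  11.41.32.0/21 (11.41.32.0 - 11.41.39.255) does not contain 11.41.43.113
  11.41.168.0/21 (11.41.168.0 - 11.41.175.255) does not contain 11.41.43.113
  11.41.128.0/18 (11.41.128.0 - 11.41.191.255) does not contain 11.41.43.113
  11.41.128.0/17 (11.41.128.0 - 11.41.255.255) does not contain 11.41.43.113
Longest matching prefix is /15 -> next hop Router Q.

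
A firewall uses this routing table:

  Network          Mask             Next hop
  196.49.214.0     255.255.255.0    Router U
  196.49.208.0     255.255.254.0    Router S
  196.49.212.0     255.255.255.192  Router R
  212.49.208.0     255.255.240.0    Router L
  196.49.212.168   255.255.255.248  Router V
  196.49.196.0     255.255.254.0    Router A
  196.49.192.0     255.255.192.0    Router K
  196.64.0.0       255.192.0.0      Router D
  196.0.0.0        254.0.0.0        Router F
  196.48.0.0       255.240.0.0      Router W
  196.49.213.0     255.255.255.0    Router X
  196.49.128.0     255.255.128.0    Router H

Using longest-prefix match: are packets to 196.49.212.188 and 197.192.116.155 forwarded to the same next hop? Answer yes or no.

196.49.212.188: longest match 196.49.192.0/18 -> Router K
197.192.116.155: longest match 196.0.0.0/7 -> Router F

no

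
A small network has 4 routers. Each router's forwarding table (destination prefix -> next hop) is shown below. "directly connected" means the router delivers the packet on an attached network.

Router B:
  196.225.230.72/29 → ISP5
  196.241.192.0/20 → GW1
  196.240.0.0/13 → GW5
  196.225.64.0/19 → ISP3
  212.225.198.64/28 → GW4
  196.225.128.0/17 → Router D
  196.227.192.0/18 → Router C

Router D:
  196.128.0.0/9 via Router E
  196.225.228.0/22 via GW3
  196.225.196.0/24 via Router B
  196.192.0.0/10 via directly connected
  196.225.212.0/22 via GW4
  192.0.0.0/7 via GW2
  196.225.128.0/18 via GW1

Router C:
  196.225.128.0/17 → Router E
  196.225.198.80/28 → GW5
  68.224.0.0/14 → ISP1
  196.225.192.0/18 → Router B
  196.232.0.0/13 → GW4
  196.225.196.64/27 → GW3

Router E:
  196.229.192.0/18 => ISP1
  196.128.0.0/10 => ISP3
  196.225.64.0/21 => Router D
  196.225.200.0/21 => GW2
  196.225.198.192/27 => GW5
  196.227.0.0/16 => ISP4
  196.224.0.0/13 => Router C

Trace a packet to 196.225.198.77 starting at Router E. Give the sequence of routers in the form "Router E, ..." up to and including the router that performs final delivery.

Router E, Router C, Router B, Router D

At Router E: longest match for 196.225.198.77 is 196.224.0.0/13 -> Router C
At Router C: longest match for 196.225.198.77 is 196.225.192.0/18 -> Router B
At Router B: longest match for 196.225.198.77 is 196.225.128.0/17 -> Router D
At Router D: longest match for 196.225.198.77 is 196.192.0.0/10 -> directly connected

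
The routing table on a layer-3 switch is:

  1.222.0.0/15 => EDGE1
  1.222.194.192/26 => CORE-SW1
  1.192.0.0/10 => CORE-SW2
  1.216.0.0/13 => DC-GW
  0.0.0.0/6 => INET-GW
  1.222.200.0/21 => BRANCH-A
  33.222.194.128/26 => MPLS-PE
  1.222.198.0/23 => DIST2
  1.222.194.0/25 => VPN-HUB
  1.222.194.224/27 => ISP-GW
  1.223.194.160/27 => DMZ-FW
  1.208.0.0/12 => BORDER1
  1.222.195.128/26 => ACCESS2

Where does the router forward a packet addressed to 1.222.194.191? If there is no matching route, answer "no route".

EDGE1

Routes whose prefix contains 1.222.194.191:
  0.0.0.0/6 (0.0.0.0 - 3.255.255.255) -> INET-GW
  1.192.0.0/10 (1.192.0.0 - 1.255.255.255) -> CORE-SW2
  1.208.0.0/12 (1.208.0.0 - 1.223.255.255) -> BORDER1
  1.216.0.0/13 (1.216.0.0 - 1.223.255.255) -> DC-GW
  1.222.0.0/15 (1.222.0.0 - 1.223.255.255) -> EDGE1
More-specific entries that do NOT match:
  1.222.194.224/27 (1.222.194.224 - 1.222.194.255) does not contain 1.222.194.191
  1.223.194.160/27 (1.223.194.160 - 1.223.194.191) does not contain 1.222.194.191
  1.222.194.192/26 (1.222.194.192 - 1.222.194.255) does not contain 1.222.194.191
  33.222.194.128/26 (33.222.194.128 - 33.222.194.191) does not contain 1.222.194.191
  1.222.195.128/26 (1.222.195.128 - 1.222.195.191) does not contain 1.222.194.191
  1.222.194.0/25 (1.222.194.0 - 1.222.194.127) does not contain 1.222.194.191
  1.222.198.0/23 (1.222.198.0 - 1.222.199.255) does not contain 1.222.194.191
  1.222.200.0/21 (1.222.200.0 - 1.222.207.255) does not contain 1.222.194.191
Longest matching prefix is /15 -> next hop EDGE1.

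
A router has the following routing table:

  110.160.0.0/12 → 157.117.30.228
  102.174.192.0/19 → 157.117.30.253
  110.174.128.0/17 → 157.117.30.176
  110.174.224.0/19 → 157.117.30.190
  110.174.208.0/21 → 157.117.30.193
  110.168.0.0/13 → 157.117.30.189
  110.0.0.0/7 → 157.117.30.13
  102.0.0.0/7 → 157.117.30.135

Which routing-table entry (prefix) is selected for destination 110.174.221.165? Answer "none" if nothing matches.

110.174.128.0/17

Entries matching 110.174.221.165:
  110.0.0.0/7 (110.0.0.0 - 111.255.255.255)
  110.160.0.0/12 (110.160.0.0 - 110.175.255.255)
  110.168.0.0/13 (110.168.0.0 - 110.175.255.255)
  110.174.128.0/17 (110.174.128.0 - 110.174.255.255)
Most specific is 110.174.128.0/17.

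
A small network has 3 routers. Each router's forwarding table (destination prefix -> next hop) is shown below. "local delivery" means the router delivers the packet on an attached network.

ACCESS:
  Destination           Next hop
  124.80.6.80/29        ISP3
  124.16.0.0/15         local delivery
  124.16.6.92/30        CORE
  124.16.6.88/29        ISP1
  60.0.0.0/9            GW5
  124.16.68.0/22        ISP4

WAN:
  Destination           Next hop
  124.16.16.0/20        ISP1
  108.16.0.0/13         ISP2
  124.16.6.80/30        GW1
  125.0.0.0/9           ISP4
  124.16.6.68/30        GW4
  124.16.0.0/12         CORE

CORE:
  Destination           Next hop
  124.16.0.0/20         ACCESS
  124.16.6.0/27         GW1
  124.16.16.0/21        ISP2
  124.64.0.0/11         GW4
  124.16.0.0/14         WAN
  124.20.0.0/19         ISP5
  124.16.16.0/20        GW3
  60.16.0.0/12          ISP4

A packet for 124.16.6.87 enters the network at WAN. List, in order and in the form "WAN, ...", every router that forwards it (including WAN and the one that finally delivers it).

WAN, CORE, ACCESS

At WAN: longest match for 124.16.6.87 is 124.16.0.0/12 -> CORE
At CORE: longest match for 124.16.6.87 is 124.16.0.0/20 -> ACCESS
At ACCESS: longest match for 124.16.6.87 is 124.16.0.0/15 -> local delivery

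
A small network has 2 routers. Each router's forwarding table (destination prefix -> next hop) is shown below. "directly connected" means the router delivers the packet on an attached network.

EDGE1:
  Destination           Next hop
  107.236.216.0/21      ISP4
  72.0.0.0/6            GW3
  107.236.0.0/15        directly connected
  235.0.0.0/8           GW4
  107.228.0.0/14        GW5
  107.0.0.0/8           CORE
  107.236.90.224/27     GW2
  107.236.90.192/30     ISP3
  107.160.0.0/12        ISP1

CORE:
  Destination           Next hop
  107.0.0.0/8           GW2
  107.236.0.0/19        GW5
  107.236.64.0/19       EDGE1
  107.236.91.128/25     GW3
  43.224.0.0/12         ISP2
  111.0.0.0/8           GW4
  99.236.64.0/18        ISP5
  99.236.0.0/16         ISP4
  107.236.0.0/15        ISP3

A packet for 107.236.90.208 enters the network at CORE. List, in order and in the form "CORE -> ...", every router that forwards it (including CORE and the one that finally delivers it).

CORE -> EDGE1

At CORE: longest match for 107.236.90.208 is 107.236.64.0/19 -> EDGE1
At EDGE1: longest match for 107.236.90.208 is 107.236.0.0/15 -> directly connected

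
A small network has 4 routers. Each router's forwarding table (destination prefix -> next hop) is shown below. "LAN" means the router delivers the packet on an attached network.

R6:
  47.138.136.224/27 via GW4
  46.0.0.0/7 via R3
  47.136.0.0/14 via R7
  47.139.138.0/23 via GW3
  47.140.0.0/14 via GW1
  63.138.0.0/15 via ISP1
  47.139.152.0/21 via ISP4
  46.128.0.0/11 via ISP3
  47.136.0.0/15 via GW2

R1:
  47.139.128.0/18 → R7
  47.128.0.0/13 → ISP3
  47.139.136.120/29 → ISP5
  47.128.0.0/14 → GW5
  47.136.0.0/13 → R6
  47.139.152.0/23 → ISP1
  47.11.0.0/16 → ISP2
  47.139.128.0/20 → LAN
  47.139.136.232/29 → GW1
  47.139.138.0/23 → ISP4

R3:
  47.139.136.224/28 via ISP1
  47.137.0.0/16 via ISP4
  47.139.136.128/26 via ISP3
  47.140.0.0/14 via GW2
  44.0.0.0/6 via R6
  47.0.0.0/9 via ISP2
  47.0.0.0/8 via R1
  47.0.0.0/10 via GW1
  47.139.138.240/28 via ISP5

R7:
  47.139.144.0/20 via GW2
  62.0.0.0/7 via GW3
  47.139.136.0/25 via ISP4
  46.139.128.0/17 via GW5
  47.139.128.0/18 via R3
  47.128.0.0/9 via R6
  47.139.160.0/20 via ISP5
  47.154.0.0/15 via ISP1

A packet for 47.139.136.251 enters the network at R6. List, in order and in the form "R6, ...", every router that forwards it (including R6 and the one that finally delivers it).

At R6: longest match for 47.139.136.251 is 47.136.0.0/14 -> R7
At R7: longest match for 47.139.136.251 is 47.139.128.0/18 -> R3
At R3: longest match for 47.139.136.251 is 47.0.0.0/8 -> R1
At R1: longest match for 47.139.136.251 is 47.139.128.0/20 -> LAN

R6, R7, R3, R1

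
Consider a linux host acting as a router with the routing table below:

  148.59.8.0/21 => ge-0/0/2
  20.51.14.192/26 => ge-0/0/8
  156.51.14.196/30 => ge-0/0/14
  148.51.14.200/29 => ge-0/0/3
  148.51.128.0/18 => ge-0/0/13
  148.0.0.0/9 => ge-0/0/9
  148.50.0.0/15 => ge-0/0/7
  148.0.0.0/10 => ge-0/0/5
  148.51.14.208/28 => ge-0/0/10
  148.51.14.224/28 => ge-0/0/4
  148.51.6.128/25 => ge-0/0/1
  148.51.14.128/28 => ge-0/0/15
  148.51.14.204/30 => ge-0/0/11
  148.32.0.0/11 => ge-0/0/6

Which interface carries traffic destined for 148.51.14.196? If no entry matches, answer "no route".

Routes whose prefix contains 148.51.14.196:
  148.0.0.0/9 (148.0.0.0 - 148.127.255.255) -> ge-0/0/9
  148.0.0.0/10 (148.0.0.0 - 148.63.255.255) -> ge-0/0/5
  148.32.0.0/11 (148.32.0.0 - 148.63.255.255) -> ge-0/0/6
  148.50.0.0/15 (148.50.0.0 - 148.51.255.255) -> ge-0/0/7
More-specific entries that do NOT match:
  156.51.14.196/30 (156.51.14.196 - 156.51.14.199) does not contain 148.51.14.196
  148.51.14.204/30 (148.51.14.204 - 148.51.14.207) does not contain 148.51.14.196
  148.51.14.200/29 (148.51.14.200 - 148.51.14.207) does not contain 148.51.14.196
  148.51.14.208/28 (148.51.14.208 - 148.51.14.223) does not contain 148.51.14.196
  148.51.14.224/28 (148.51.14.224 - 148.51.14.239) does not contain 148.51.14.196
  148.51.14.128/28 (148.51.14.128 - 148.51.14.143) does not contain 148.51.14.196
  20.51.14.192/26 (20.51.14.192 - 20.51.14.255) does not contain 148.51.14.196
  148.51.6.128/25 (148.51.6.128 - 148.51.6.255) does not contain 148.51.14.196
  148.59.8.0/21 (148.59.8.0 - 148.59.15.255) does not contain 148.51.14.196
  148.51.128.0/18 (148.51.128.0 - 148.51.191.255) does not contain 148.51.14.196
Longest matching prefix is /15 -> interface ge-0/0/7.

ge-0/0/7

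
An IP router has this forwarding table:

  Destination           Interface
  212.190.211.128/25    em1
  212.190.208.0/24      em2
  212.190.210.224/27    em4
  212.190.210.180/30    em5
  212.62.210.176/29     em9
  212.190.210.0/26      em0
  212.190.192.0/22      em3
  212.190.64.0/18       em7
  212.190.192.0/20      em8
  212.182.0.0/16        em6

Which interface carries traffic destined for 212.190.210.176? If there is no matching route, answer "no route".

no route

No entry's prefix contains 212.190.210.176; there is no default route.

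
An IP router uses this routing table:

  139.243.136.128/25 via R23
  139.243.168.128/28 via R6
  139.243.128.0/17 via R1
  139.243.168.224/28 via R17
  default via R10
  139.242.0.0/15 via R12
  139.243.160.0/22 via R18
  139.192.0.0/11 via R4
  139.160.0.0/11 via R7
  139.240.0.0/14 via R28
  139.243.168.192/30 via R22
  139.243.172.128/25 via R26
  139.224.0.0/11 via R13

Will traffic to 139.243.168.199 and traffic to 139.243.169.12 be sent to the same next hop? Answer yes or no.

139.243.168.199: longest match 139.243.128.0/17 -> R1
139.243.169.12: longest match 139.243.128.0/17 -> R1

yes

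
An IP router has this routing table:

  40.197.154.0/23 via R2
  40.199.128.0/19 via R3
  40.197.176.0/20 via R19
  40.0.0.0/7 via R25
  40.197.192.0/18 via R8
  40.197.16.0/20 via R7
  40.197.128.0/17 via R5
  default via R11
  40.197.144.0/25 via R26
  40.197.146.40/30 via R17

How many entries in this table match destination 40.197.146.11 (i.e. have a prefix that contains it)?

3

Prefixes containing 40.197.146.11:
  0.0.0.0/0 (default, matches everything)
  40.0.0.0/7 (40.0.0.0 - 41.255.255.255)
  40.197.128.0/17 (40.197.128.0 - 40.197.255.255)
Total matching entries: 3.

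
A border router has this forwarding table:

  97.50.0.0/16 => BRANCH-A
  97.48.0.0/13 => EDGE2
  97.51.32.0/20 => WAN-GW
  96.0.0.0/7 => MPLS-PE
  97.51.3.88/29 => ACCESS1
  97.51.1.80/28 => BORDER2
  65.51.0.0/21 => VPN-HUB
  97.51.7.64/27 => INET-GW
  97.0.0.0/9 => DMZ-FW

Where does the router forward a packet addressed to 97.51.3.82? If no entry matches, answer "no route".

EDGE2

Routes whose prefix contains 97.51.3.82:
  96.0.0.0/7 (96.0.0.0 - 97.255.255.255) -> MPLS-PE
  97.0.0.0/9 (97.0.0.0 - 97.127.255.255) -> DMZ-FW
  97.48.0.0/13 (97.48.0.0 - 97.55.255.255) -> EDGE2
More-specific entries that do NOT match:
  97.51.3.88/29 (97.51.3.88 - 97.51.3.95) does not contain 97.51.3.82
  97.51.1.80/28 (97.51.1.80 - 97.51.1.95) does not contain 97.51.3.82
  97.51.7.64/27 (97.51.7.64 - 97.51.7.95) does not contain 97.51.3.82
  65.51.0.0/21 (65.51.0.0 - 65.51.7.255) does not contain 97.51.3.82
  97.51.32.0/20 (97.51.32.0 - 97.51.47.255) does not contain 97.51.3.82
  97.50.0.0/16 (97.50.0.0 - 97.50.255.255) does not contain 97.51.3.82
Longest matching prefix is /13 -> next hop EDGE2.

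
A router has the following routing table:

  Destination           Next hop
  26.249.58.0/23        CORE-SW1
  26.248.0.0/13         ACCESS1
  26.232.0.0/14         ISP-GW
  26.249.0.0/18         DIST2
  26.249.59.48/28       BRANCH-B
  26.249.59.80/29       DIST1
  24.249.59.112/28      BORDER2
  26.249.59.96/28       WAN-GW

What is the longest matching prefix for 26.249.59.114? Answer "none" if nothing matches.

26.249.58.0/23

Entries matching 26.249.59.114:
  26.248.0.0/13 (26.248.0.0 - 26.255.255.255)
  26.249.0.0/18 (26.249.0.0 - 26.249.63.255)
  26.249.58.0/23 (26.249.58.0 - 26.249.59.255)
Most specific is 26.249.58.0/23.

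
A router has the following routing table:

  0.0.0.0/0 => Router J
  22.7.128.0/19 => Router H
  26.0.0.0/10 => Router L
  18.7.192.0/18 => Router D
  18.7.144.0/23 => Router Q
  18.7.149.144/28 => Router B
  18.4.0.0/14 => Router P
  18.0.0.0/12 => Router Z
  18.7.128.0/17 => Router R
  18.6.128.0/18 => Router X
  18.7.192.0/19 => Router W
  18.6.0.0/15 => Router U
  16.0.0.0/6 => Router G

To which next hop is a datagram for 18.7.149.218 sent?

Routes whose prefix contains 18.7.149.218:
  0.0.0.0/0 (default, matches everything) -> Router J
  16.0.0.0/6 (16.0.0.0 - 19.255.255.255) -> Router G
  18.0.0.0/12 (18.0.0.0 - 18.15.255.255) -> Router Z
  18.4.0.0/14 (18.4.0.0 - 18.7.255.255) -> Router P
  18.6.0.0/15 (18.6.0.0 - 18.7.255.255) -> Router U
  18.7.128.0/17 (18.7.128.0 - 18.7.255.255) -> Router R
More-specific entries that do NOT match:
  18.7.149.144/28 (18.7.149.144 - 18.7.149.159) does not contain 18.7.149.218
  18.7.144.0/23 (18.7.144.0 - 18.7.145.255) does not contain 18.7.149.218
  22.7.128.0/19 (22.7.128.0 - 22.7.159.255) does not contain 18.7.149.218
  18.7.192.0/19 (18.7.192.0 - 18.7.223.255) does not contain 18.7.149.218
  18.7.192.0/18 (18.7.192.0 - 18.7.255.255) does not contain 18.7.149.218
  18.6.128.0/18 (18.6.128.0 - 18.6.191.255) does not contain 18.7.149.218
Longest matching prefix is /17 -> next hop Router R.

Router R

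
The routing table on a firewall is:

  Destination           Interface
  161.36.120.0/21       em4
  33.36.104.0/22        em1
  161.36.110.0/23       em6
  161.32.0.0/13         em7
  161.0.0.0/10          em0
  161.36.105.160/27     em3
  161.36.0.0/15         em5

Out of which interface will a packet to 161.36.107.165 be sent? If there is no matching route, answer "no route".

em5

Routes whose prefix contains 161.36.107.165:
  161.0.0.0/10 (161.0.0.0 - 161.63.255.255) -> em0
  161.32.0.0/13 (161.32.0.0 - 161.39.255.255) -> em7
  161.36.0.0/15 (161.36.0.0 - 161.37.255.255) -> em5
More-specific entries that do NOT match:
  161.36.105.160/27 (161.36.105.160 - 161.36.105.191) does not contain 161.36.107.165
  161.36.110.0/23 (161.36.110.0 - 161.36.111.255) does not contain 161.36.107.165
  33.36.104.0/22 (33.36.104.0 - 33.36.107.255) does not contain 161.36.107.165
  161.36.120.0/21 (161.36.120.0 - 161.36.127.255) does not contain 161.36.107.165
Longest matching prefix is /15 -> interface em5.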